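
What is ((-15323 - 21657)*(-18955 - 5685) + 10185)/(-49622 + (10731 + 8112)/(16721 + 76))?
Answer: -463799468965/25257027 ≈ -18363.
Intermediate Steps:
((-15323 - 21657)*(-18955 - 5685) + 10185)/(-49622 + (10731 + 8112)/(16721 + 76)) = (-36980*(-24640) + 10185)/(-49622 + 18843/16797) = (911187200 + 10185)/(-49622 + 18843*(1/16797)) = 911197385/(-49622 + 571/509) = 911197385/(-25257027/509) = 911197385*(-509/25257027) = -463799468965/25257027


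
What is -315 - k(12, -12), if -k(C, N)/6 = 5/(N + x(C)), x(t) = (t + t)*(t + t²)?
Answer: -195925/622 ≈ -314.99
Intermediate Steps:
x(t) = 2*t*(t + t²) (x(t) = (2*t)*(t + t²) = 2*t*(t + t²))
k(C, N) = -30/(N + 2*C²*(1 + C)) (k(C, N) = -6*5/(N + 2*C²*(1 + C)) = -30/(N + 2*C²*(1 + C)))
-315 - k(12, -12) = -315 - (-30)/(-12 + 2*12²*(1 + 12)) = -315 - (-30)/(-12 + 2*144*13) = -315 - (-30)/(-12 + 3744) = -315 - (-30)/3732 = -315 - 1*(-5/622) = -315 + 5/622 = -195925/622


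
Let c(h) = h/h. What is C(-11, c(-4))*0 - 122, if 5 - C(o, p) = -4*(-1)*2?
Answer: -122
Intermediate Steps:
c(h) = 1
C(o, p) = -3 (C(o, p) = 5 - (-4*(-1))*2 = 5 - 4*2 = 5 - 1*8 = 5 - 8 = -3)
C(-11, c(-4))*0 - 122 = -3*0 - 122 = 0 - 122 = -122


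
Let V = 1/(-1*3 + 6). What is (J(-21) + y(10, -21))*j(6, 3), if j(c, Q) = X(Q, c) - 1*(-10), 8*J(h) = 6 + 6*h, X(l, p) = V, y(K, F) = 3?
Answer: -124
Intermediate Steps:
V = 1/3 (V = 1/(-3 + 6) = 1/3 ≈ 0.33333)
X(l, p) = 1/3
J(h) = 3/4 + 3*h/4 (J(h) = (6 + 6*h)/8 = 3/4 + 3*h/4)
j(c, Q) = 31/3 (j(c, Q) = 1/3 - 1*(-10) = 1/3 + 10 = 31/3)
(J(-21) + y(10, -21))*j(6, 3) = ((3/4 + (3/4)*(-21)) + 3)*(31/3) = ((3/4 - 63/4) + 3)*(31/3) = (-15 + 3)*(31/3) = -12*31/3 = -124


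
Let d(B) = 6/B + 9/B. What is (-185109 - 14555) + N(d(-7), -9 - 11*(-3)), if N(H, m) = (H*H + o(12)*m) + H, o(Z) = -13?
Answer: -9798704/49 ≈ -1.9997e+5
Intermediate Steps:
d(B) = 15/B
N(H, m) = H + H² - 13*m (N(H, m) = (H*H - 13*m) + H = (H² - 13*m) + H = H + H² - 13*m)
(-185109 - 14555) + N(d(-7), -9 - 11*(-3)) = (-185109 - 14555) + (15/(-7) + (15/(-7))² - 13*(-9 - 11*(-3))) = -199664 + (15*(-⅐) + (15*(-⅐))² - 13*(-9 + 33)) = -199664 + (-15/7 + (-15/7)² - 13*24) = -199664 + (-15/7 + 225/49 - 312) = -199664 - 15168/49 = -9798704/49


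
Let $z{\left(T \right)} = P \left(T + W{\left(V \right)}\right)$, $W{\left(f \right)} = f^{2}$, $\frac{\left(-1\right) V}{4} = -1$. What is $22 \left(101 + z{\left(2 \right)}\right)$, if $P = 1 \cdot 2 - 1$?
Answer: $2618$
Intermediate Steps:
$P = 1$ ($P = 2 - 1 = 1$)
$V = 4$ ($V = \left(-4\right) \left(-1\right) = 4$)
$z{\left(T \right)} = 16 + T$ ($z{\left(T \right)} = 1 \left(T + 4^{2}\right) = 1 \left(T + 16\right) = 1 \left(16 + T\right) = 16 + T$)
$22 \left(101 + z{\left(2 \right)}\right) = 22 \left(101 + \left(16 + 2\right)\right) = 22 \left(101 + 18\right) = 22 \cdot 119 = 2618$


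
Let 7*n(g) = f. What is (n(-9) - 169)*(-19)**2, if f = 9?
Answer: -423814/7 ≈ -60545.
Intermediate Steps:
n(g) = 9/7 (n(g) = (1/7)*9 = 9/7)
(n(-9) - 169)*(-19)**2 = (9/7 - 169)*(-19)**2 = -1174/7*361 = -423814/7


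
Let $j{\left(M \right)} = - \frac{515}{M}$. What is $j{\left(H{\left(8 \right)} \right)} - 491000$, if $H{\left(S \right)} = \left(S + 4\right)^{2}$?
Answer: $- \frac{70704515}{144} \approx -4.91 \cdot 10^{5}$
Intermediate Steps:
$H{\left(S \right)} = \left(4 + S\right)^{2}$
$j{\left(H{\left(8 \right)} \right)} - 491000 = - \frac{515}{\left(4 + 8\right)^{2}} - 491000 = - \frac{515}{12^{2}} - 491000 = - \frac{515}{144} - 491000 = - \frac{70704515}{144}$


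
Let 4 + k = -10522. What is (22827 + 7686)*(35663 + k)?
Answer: 767005281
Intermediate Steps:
k = -10526 (k = -4 - 10522 = -10526)
(22827 + 7686)*(35663 + k) = (22827 + 7686)*(35663 - 10526) = 30513*25137 = 767005281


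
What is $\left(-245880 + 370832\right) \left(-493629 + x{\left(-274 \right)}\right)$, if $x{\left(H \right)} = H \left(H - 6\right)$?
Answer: $-52093613368$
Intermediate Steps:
$x{\left(H \right)} = H \left(-6 + H\right)$
$\left(-245880 + 370832\right) \left(-493629 + x{\left(-274 \right)}\right) = \left(-245880 + 370832\right) \left(-493629 - 274 \left(-6 - 274\right)\right) = 124952 \left(-493629 - -76720\right) = 124952 \left(-493629 + 76720\right) = 124952 \left(-416909\right) = -52093613368$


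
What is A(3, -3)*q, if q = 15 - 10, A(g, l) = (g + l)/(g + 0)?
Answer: 0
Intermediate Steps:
A(g, l) = (g + l)/g
q = 5
A(3, -3)*q = ((3 - 3)/3)*5 = ((⅓)*0)*5 = 0*5 = 0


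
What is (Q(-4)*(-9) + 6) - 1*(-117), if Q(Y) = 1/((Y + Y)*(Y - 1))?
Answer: 4911/40 ≈ 122.78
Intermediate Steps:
Q(Y) = 1/(2*Y*(-1 + Y)) (Q(Y) = 1/((2*Y)*(-1 + Y)) = 1/(2*Y*(-1 + Y)))
(Q(-4)*(-9) + 6) - 1*(-117) = (((1/2)/(-4*(-1 - 4)))*(-9) + 6) - 1*(-117) = (((1/2)*(-1/4)/(-5))*(-9) + 6) + 117 = (((1/2)*(-1/4)*(-1/5))*(-9) + 6) + 117 = ((1/40)*(-9) + 6) + 117 = (-9/40 + 6) + 117 = 231/40 + 117 = 4911/40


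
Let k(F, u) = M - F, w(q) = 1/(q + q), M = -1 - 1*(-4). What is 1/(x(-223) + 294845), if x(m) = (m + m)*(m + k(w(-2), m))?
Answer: 2/785707 ≈ 2.5455e-6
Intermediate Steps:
M = 3 (M = -1 + 4 = 3)
w(q) = 1/(2*q)
k(F, u) = 3 - F
x(m) = 2*m*(13/4 + m) (x(m) = (m + m)*(m + (3 - 1/(2*(-2)))) = (2*m)*(m + (3 - (-1)/(2*2))) = (2*m)*(m + (3 - 1*(-¼))) = (2*m)*(m + (3 + ¼)) = (2*m)*(m + 13/4) = (2*m)*(13/4 + m) = 2*m*(13/4 + m))
1/(x(-223) + 294845) = 1/((½)*(-223)*(13 + 4*(-223)) + 294845) = 1/((½)*(-223)*(13 - 892) + 294845) = 1/((½)*(-223)*(-879) + 294845) = 1/(196017/2 + 294845) = 1/(785707/2) = 2/785707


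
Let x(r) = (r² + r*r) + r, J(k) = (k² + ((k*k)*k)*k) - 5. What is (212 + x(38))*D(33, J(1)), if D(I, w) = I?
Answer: 103554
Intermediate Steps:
J(k) = -5 + k² + k⁴ (J(k) = (k² + (k²*k)*k) - 5 = (k² + k³*k) - 5 = (k² + k⁴) - 5 = -5 + k² + k⁴)
x(r) = r + 2*r² (x(r) = (r² + r²) + r = 2*r² + r = r + 2*r²)
(212 + x(38))*D(33, J(1)) = (212 + 38*(1 + 2*38))*33 = (212 + 38*(1 + 76))*33 = (212 + 38*77)*33 = (212 + 2926)*33 = 3138*33 = 103554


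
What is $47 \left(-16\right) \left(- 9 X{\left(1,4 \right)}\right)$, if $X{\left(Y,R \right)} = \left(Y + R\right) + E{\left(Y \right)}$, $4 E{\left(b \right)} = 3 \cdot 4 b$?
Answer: $54144$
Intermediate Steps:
$E{\left(b \right)} = 3 b$ ($E{\left(b \right)} = \frac{3 \cdot 4 b}{4} = \frac{12 b}{4} = 3 b$)
$X{\left(Y,R \right)} = R + 4 Y$ ($X{\left(Y,R \right)} = \left(Y + R\right) + 3 Y = \left(R + Y\right) + 3 Y = R + 4 Y$)
$47 \left(-16\right) \left(- 9 X{\left(1,4 \right)}\right) = 47 \left(-16\right) \left(- 9 \left(4 + 4 \cdot 1\right)\right) = - 752 \left(- 9 \left(4 + 4\right)\right) = - 752 \left(\left(-9\right) 8\right) = \left(-752\right) \left(-72\right) = 54144$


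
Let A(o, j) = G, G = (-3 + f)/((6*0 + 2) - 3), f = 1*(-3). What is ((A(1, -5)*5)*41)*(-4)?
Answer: -4920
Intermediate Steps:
f = -3
G = 6 (G = (-3 - 3)/((6*0 + 2) - 3) = -6/((0 + 2) - 3) = -6/(2 - 3) = -6/(-1) = -6*(-1) = 6)
A(o, j) = 6
((A(1, -5)*5)*41)*(-4) = ((6*5)*41)*(-4) = (30*41)*(-4) = 1230*(-4) = -4920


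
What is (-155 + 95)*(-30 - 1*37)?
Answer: 4020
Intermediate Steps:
(-155 + 95)*(-30 - 1*37) = -60*(-30 - 37) = -60*(-67) = 4020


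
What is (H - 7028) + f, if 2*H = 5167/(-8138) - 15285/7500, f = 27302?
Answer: 82489467939/4069000 ≈ 20273.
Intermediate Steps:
H = -5438061/4069000 (H = (5167/(-8138) - 15285/7500)/2 = (5167*(-1/8138) - 15285*1/7500)/2 = (-5167/8138 - 1019/500)/2 = (½)*(-5438061/2034500) = -5438061/4069000 ≈ -1.3365)
(H - 7028) + f = (-5438061/4069000 - 7028) + 27302 = -28602370061/4069000 + 27302 = 82489467939/4069000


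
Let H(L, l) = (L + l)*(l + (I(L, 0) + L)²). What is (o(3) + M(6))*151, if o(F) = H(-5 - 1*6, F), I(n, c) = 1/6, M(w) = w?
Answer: -1300412/9 ≈ -1.4449e+5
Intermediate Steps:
I(n, c) = ⅙
H(L, l) = (L + l)*(l + (⅙ + L)²)
o(F) = -46475/36 + F² + 3829*F/36 (o(F) = F² + (-5 - 1*6)*F + (-5 - 1*6)*(1 + 6*(-5 - 1*6))²/36 + F*(1 + 6*(-5 - 1*6))²/36 = F² + (-5 - 6)*F + (-5 - 6)*(1 + 6*(-5 - 6))²/36 + F*(1 + 6*(-5 - 6))²/36 = F² - 11*F + (1/36)*(-11)*(1 + 6*(-11))² + F*(1 + 6*(-11))²/36 = F² - 11*F + (1/36)*(-11)*(1 - 66)² + F*(1 - 66)²/36 = F² - 11*F + (1/36)*(-11)*(-65)² + (1/36)*F*(-65)² = F² - 11*F + (1/36)*(-11)*4225 + (1/36)*F*4225 = F² - 11*F - 46475/36 + 4225*F/36 = -46475/36 + F² + 3829*F/36)
(o(3) + M(6))*151 = ((-46475/36 + 3² + (3829/36)*3) + 6)*151 = ((-46475/36 + 9 + 3829/12) + 6)*151 = (-8666/9 + 6)*151 = -8612/9*151 = -1300412/9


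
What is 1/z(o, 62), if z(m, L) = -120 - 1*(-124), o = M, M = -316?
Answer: ¼ ≈ 0.25000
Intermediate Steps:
o = -316
z(m, L) = 4 (z(m, L) = -120 + 124 = 4)
1/z(o, 62) = 1/4 = ¼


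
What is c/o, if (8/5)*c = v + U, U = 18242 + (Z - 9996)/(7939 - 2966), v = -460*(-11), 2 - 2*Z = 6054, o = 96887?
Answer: 72417390/481819051 ≈ 0.15030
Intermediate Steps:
Z = -3026 (Z = 1 - ½*6054 = 1 - 3027 = -3026)
v = 5060
U = 90704444/4973 (U = 18242 + (-3026 - 9996)/(7939 - 2966) = 18242 - 13022/4973 = 90704444/4973 ≈ 18239.)
c = 72417390/4973 (c = 5*(5060 + 90704444/4973)/8 = (5/8)*(115867824/4973) = 72417390/4973 ≈ 14562.)
c/o = (72417390/4973)/96887 = (72417390/4973)*(1/96887) = 72417390/481819051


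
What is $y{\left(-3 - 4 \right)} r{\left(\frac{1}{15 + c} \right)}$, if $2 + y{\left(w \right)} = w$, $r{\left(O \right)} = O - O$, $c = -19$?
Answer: $0$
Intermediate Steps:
$r{\left(O \right)} = 0$
$y{\left(w \right)} = -2 + w$
$y{\left(-3 - 4 \right)} r{\left(\frac{1}{15 + c} \right)} = \left(-2 - 7\right) 0 = \left(-9\right) 0 = 0$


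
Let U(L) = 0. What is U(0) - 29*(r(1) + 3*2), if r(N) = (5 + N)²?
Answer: -1218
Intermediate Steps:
U(0) - 29*(r(1) + 3*2) = 0 - 29*((5 + 1)² + 3*2) = 0 - 29*(6² + 6) = 0 - 29*(36 + 6) = 0 - 29*42 = 0 - 1218 = -1218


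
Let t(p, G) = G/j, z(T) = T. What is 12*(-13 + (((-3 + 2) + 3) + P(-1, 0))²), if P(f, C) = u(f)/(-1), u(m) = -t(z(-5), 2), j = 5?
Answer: -2172/25 ≈ -86.880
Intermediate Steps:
t(p, G) = G/5
u(m) = -⅖ (u(m) = -2/5 = -1*⅖ = -⅖)
P(f, C) = ⅖ (P(f, C) = -⅖/(-1) = -⅖*(-1) = ⅖)
12*(-13 + (((-3 + 2) + 3) + P(-1, 0))²) = 12*(-13 + (((-3 + 2) + 3) + ⅖)²) = 12*(-13 + ((-1 + 3) + ⅖)²) = 12*(-13 + (2 + ⅖)²) = 12*(-13 + (12/5)²) = 12*(-13 + 144/25) = 12*(-181/25) = -2172/25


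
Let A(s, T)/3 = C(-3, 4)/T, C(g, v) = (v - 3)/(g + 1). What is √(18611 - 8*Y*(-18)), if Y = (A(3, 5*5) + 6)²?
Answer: √14807399/25 ≈ 153.92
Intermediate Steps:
C(g, v) = (-3 + v)/(1 + g)
A(s, T) = -3/(2*T) (A(s, T) = 3*(((-3 + 4)/(1 - 3))/T) = 3*((1/(-2))/T) = 3*((-½*1)/T) = 3*(-1/(2*T)) = -3/(2*T))
Y = 88209/2500 (Y = (-3/(2*(5*5)) + 6)² = (-3/2/25 + 6)² = (-3/2*1/25 + 6)² = (-3/50 + 6)² = (297/50)² = 88209/2500 ≈ 35.284)
√(18611 - 8*Y*(-18)) = √(18611 - 8*88209/2500*(-18)) = √(18611 - 176418/625*(-18)) = √(18611 + 3175524/625) = √(14807399/625) = √14807399/25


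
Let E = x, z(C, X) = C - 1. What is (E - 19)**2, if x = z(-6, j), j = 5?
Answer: 676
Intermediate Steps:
z(C, X) = -1 + C
x = -7 (x = -1 - 6 = -7)
E = -7
(E - 19)**2 = (-7 - 19)**2 = (-26)**2 = 676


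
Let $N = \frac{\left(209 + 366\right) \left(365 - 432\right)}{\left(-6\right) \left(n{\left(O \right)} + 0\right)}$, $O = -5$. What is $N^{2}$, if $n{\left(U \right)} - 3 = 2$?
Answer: $\frac{59367025}{36} \approx 1.6491 \cdot 10^{6}$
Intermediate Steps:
$n{\left(U \right)} = 5$ ($n{\left(U \right)} = 3 + 2 = 5$)
$N = \frac{7705}{6}$ ($N = \frac{\left(209 + 366\right) \left(365 - 432\right)}{\left(-6\right) \left(5 + 0\right)} = \frac{575 \left(-67\right)}{\left(-6\right) 5} = - \frac{38525}{-30} = \left(-38525\right) \left(- \frac{1}{30}\right) = \frac{7705}{6} \approx 1284.2$)
$N^{2} = \left(\frac{7705}{6}\right)^{2} = \frac{59367025}{36}$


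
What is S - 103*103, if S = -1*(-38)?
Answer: -10571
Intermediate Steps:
S = 38
S - 103*103 = 38 - 103*103 = 38 - 10609 = -10571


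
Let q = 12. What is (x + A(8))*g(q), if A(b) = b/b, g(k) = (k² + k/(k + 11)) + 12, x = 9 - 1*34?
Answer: -86400/23 ≈ -3756.5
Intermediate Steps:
x = -25 (x = 9 - 34 = -25)
g(k) = 12 + k² + k/(11 + k) (g(k) = (k² + k/(11 + k)) + 12 = 12 + k² + k/(11 + k))
A(b) = 1
(x + A(8))*g(q) = (-25 + 1)*((132 + 12³ + 11*12² + 13*12)/(11 + 12)) = -24*(132 + 1728 + 11*144 + 156)/23 = -24*(132 + 1728 + 1584 + 156)/23 = -24*3600/23 = -86400/23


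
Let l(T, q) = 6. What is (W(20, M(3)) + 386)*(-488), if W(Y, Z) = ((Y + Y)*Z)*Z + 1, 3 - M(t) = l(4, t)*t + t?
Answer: -6513336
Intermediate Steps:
M(t) = 3 - 7*t (M(t) = 3 - (6*t + t) = 3 - 7*t)
W(Y, Z) = 1 + 2*Y*Z**2 (W(Y, Z) = ((2*Y)*Z)*Z + 1 = (2*Y*Z)*Z + 1 = 2*Y*Z**2 + 1 = 1 + 2*Y*Z**2)
(W(20, M(3)) + 386)*(-488) = ((1 + 2*20*(3 - 7*3)**2) + 386)*(-488) = ((1 + 2*20*(3 - 21)**2) + 386)*(-488) = ((1 + 2*20*(-18)**2) + 386)*(-488) = ((1 + 2*20*324) + 386)*(-488) = ((1 + 12960) + 386)*(-488) = (12961 + 386)*(-488) = 13347*(-488) = -6513336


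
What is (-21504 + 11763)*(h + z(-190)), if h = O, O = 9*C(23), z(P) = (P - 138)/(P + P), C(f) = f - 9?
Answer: -117398532/95 ≈ -1.2358e+6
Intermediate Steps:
C(f) = -9 + f
z(P) = (-138 + P)/(2*P) (z(P) = (-138 + P)/((2*P)) = (-138 + P)*(1/(2*P)) = (-138 + P)/(2*P))
O = 126 (O = 9*(-9 + 23) = 9*14 = 126)
h = 126
(-21504 + 11763)*(h + z(-190)) = (-21504 + 11763)*(126 + (½)*(-138 - 190)/(-190)) = -9741*(126 + (½)*(-1/190)*(-328)) = -9741*(126 + 82/95) = -9741*12052/95 = -117398532/95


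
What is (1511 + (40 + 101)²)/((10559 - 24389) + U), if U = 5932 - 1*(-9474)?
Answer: 2674/197 ≈ 13.574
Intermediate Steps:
U = 15406 (U = 5932 + 9474 = 15406)
(1511 + (40 + 101)²)/((10559 - 24389) + U) = (1511 + (40 + 101)²)/((10559 - 24389) + 15406) = (1511 + 141²)/(-13830 + 15406) = (1511 + 19881)/1576 = 21392*(1/1576) = 2674/197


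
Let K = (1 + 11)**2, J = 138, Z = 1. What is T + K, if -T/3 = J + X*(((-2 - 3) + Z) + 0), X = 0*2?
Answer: -270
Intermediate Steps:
X = 0
K = 144 (K = 12**2 = 144)
T = -414 (T = -3*(138 + 0*(((-2 - 3) + 1) + 0)) = -3*(138 + 0*((-5 + 1) + 0)) = -3*(138 + 0*(-4 + 0)) = -3*(138 + 0*(-4)) = -3*(138 + 0) = -3*138 = -414)
T + K = -414 + 144 = -270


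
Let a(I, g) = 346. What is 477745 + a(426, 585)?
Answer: 478091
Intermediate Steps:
477745 + a(426, 585) = 477745 + 346 = 478091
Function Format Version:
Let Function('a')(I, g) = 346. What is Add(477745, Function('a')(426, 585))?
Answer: 478091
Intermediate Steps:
Add(477745, Function('a')(426, 585)) = Add(477745, 346) = 478091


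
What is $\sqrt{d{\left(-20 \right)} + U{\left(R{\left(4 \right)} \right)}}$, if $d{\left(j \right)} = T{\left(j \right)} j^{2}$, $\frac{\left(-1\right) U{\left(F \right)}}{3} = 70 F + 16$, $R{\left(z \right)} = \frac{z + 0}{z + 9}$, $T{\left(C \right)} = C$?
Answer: $\frac{2 i \sqrt{342758}}{13} \approx 90.07 i$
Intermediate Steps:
$R{\left(z \right)} = \frac{z}{9 + z}$
$U{\left(F \right)} = -48 - 210 F$ ($U{\left(F \right)} = - 3 \left(70 F + 16\right) = - 3 \left(16 + 70 F\right) = -48 - 210 F$)
$d{\left(j \right)} = j^{3}$ ($d{\left(j \right)} = j j^{2} = j^{3}$)
$\sqrt{d{\left(-20 \right)} + U{\left(R{\left(4 \right)} \right)}} = \sqrt{\left(-20\right)^{3} - \left(48 + 210 \frac{4}{9 + 4}\right)} = \sqrt{-8000 - \left(48 + 210 \cdot \frac{4}{13}\right)} = \sqrt{-8000 - \left(48 + 210 \cdot 4 \cdot \frac{1}{13}\right)} = \sqrt{-8000 - \frac{1464}{13}} = \sqrt{- \frac{105464}{13}} = \frac{2 i \sqrt{342758}}{13}$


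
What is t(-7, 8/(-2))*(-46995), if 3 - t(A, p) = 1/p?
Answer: -610935/4 ≈ -1.5273e+5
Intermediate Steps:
t(A, p) = 3 - 1/p
t(-7, 8/(-2))*(-46995) = (3 - 1/(8/(-2)))*(-46995) = (3 - 1/(8*(-1/2)))*(-46995) = (3 - 1/(-4))*(-46995) = (3 - 1*(-1/4))*(-46995) = (3 + 1/4)*(-46995) = (13/4)*(-46995) = -610935/4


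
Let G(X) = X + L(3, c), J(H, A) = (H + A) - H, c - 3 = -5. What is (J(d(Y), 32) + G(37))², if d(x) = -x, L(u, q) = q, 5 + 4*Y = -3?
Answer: 4489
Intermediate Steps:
c = -2 (c = 3 - 5 = -2)
Y = -2 (Y = -5/4 + (¼)*(-3) = -5/4 - ¾ = -2)
J(H, A) = A (J(H, A) = (A + H) - H = A)
G(X) = -2 + X (G(X) = X - 2 = -2 + X)
(J(d(Y), 32) + G(37))² = (32 + (-2 + 37))² = (32 + 35)² = 67² = 4489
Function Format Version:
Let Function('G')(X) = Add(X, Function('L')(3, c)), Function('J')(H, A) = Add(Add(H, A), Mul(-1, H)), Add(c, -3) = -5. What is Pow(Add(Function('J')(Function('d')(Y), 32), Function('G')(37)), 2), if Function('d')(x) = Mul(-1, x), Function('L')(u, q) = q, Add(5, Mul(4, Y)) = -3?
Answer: 4489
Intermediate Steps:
c = -2 (c = Add(3, -5) = -2)
Y = -2 (Y = Add(Rational(-5, 4), Mul(Rational(1, 4), -3)) = Add(Rational(-5, 4), Rational(-3, 4)) = -2)
Function('J')(H, A) = A (Function('J')(H, A) = Add(Add(A, H), Mul(-1, H)) = A)
Function('G')(X) = Add(-2, X) (Function('G')(X) = Add(X, -2) = Add(-2, X))
Pow(Add(Function('J')(Function('d')(Y), 32), Function('G')(37)), 2) = Pow(Add(32, Add(-2, 37)), 2) = Pow(Add(32, 35), 2) = Pow(67, 2) = 4489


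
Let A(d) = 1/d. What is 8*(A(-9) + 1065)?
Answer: 76672/9 ≈ 8519.1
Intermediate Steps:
8*(A(-9) + 1065) = 8*(1/(-9) + 1065) = 8*(-⅑ + 1065) = 8*(9584/9) = 76672/9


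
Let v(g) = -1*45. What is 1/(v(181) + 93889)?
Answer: 1/93844 ≈ 1.0656e-5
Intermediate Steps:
v(g) = -45
1/(v(181) + 93889) = 1/(-45 + 93889) = 1/93844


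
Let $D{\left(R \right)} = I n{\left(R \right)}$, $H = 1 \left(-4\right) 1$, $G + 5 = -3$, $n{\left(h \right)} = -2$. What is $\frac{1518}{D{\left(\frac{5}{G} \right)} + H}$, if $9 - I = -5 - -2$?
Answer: $- \frac{759}{14} \approx -54.214$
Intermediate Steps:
$I = 12$ ($I = 9 - \left(-5 - -2\right) = 9 - \left(-5 + 2\right) = 9 - -3 = 9 + 3 = 12$)
$G = -8$ ($G = -5 - 3 = -8$)
$H = -4$ ($H = \left(-4\right) 1 = -4$)
$D{\left(R \right)} = -24$ ($D{\left(R \right)} = 12 \left(-2\right) = -24$)
$\frac{1518}{D{\left(\frac{5}{G} \right)} + H} = \frac{1518}{-24 - 4} = \frac{1518}{-28} = 1518 \left(- \frac{1}{28}\right) = - \frac{759}{14}$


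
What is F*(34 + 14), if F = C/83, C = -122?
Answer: -5856/83 ≈ -70.554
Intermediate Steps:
F = -122/83 ≈ -1.4699
F*(34 + 14) = -122*(34 + 14)/83 = -122/83*48 = -5856/83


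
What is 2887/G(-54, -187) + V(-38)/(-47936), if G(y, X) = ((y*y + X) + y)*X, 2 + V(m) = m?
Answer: -138297/28012600 ≈ -0.0049370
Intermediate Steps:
V(m) = -2 + m
G(y, X) = X*(X + y + y²) (G(y, X) = ((y² + X) + y)*X = ((X + y²) + y)*X = (X + y + y²)*X = X*(X + y + y²))
2887/G(-54, -187) + V(-38)/(-47936) = 2887/((-187*(-187 - 54 + (-54)²))) + (-2 - 38)/(-47936) = 2887/((-187*(-187 - 54 + 2916))) - 40*(-1/47936) = 2887/((-187*2675)) + 5/5992 = 2887/(-500225) + 5/5992 = 2887*(-1/500225) + 5/5992 = -2887/500225 + 5/5992 = -138297/28012600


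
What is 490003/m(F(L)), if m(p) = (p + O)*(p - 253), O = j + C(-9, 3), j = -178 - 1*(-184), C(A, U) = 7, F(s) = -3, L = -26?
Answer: -490003/2560 ≈ -191.41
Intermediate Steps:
j = 6 (j = -178 + 184 = 6)
O = 13 (O = 6 + 7 = 13)
m(p) = (-253 + p)*(13 + p) (m(p) = (p + 13)*(p - 253) = (13 + p)*(-253 + p) = (-253 + p)*(13 + p))
490003/m(F(L)) = 490003/(-3289 + (-3)² - 240*(-3)) = 490003/(-3289 + 9 + 720) = 490003/(-2560) = 490003*(-1/2560) = -490003/2560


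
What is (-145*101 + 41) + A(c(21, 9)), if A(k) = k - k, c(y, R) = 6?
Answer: -14604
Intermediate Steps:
A(k) = 0
(-145*101 + 41) + A(c(21, 9)) = (-145*101 + 41) + 0 = (-14645 + 41) + 0 = -14604 + 0 = -14604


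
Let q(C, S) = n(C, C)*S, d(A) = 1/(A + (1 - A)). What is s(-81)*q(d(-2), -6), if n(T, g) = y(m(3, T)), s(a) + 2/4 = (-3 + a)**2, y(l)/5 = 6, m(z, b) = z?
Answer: -1269990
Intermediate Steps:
y(l) = 30 (y(l) = 5*6 = 30)
s(a) = -1/2 + (-3 + a)**2
n(T, g) = 30
d(A) = 1 (d(A) = 1/1 = 1)
q(C, S) = 30*S
s(-81)*q(d(-2), -6) = (-1/2 + (-3 - 81)**2)*(30*(-6)) = (-1/2 + (-84)**2)*(-180) = (-1/2 + 7056)*(-180) = (14111/2)*(-180) = -1269990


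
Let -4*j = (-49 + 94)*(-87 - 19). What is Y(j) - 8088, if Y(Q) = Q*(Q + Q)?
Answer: 5672049/2 ≈ 2.8360e+6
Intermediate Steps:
j = 2385/2 (j = -(-49 + 94)*(-87 - 19)/4 = -45*(-106)/4 = -¼*(-4770) = 2385/2 ≈ 1192.5)
Y(Q) = 2*Q² (Y(Q) = Q*(2*Q) = 2*Q²)
Y(j) - 8088 = 2*(2385/2)² - 8088 = 2*(5688225/4) - 8088 = 5688225/2 - 8088 = 5672049/2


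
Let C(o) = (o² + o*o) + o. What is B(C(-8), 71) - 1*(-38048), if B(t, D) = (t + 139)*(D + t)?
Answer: 87517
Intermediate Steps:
C(o) = o + 2*o² (C(o) = (o² + o²) + o = 2*o² + o = o + 2*o²)
B(t, D) = (139 + t)*(D + t)
B(C(-8), 71) - 1*(-38048) = ((-8*(1 + 2*(-8)))² + 139*71 + 139*(-8*(1 + 2*(-8))) + 71*(-8*(1 + 2*(-8)))) - 1*(-38048) = ((-8*(1 - 16))² + 9869 + 139*(-8*(1 - 16)) + 71*(-8*(1 - 16))) + 38048 = ((-8*(-15))² + 9869 + 139*(-8*(-15)) + 71*(-8*(-15))) + 38048 = (120² + 9869 + 139*120 + 71*120) + 38048 = (14400 + 9869 + 16680 + 8520) + 38048 = 49469 + 38048 = 87517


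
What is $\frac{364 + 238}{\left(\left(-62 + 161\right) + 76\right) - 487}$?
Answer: $- \frac{301}{156} \approx -1.9295$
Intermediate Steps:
$\frac{364 + 238}{\left(\left(-62 + 161\right) + 76\right) - 487} = \frac{602}{\left(99 + 76\right) - 487} = \frac{602}{175 - 487} = \frac{602}{-312} = 602 \left(- \frac{1}{312}\right) = - \frac{301}{156}$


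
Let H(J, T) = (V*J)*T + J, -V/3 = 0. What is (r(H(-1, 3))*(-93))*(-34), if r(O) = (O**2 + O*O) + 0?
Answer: 6324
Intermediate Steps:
V = 0 (V = -3*0 = 0)
H(J, T) = J (H(J, T) = (0*J)*T + J = 0*T + J = 0 + J = J)
r(O) = 2*O**2 (r(O) = (O**2 + O**2) + 0 = 2*O**2 + 0 = 2*O**2)
(r(H(-1, 3))*(-93))*(-34) = ((2*(-1)**2)*(-93))*(-34) = ((2*1)*(-93))*(-34) = (2*(-93))*(-34) = -186*(-34) = 6324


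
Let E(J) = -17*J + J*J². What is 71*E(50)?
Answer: 8814650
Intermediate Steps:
E(J) = J³ - 17*J (E(J) = -17*J + J³ = J³ - 17*J)
71*E(50) = 71*(50*(-17 + 50²)) = 71*(50*(-17 + 2500)) = 71*(50*2483) = 71*124150 = 8814650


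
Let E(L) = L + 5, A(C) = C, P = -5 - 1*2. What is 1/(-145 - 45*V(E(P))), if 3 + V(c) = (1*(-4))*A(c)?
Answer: -1/370 ≈ -0.0027027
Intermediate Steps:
P = -7 (P = -5 - 2 = -7)
E(L) = 5 + L
V(c) = -3 - 4*c (V(c) = -3 + (1*(-4))*c = -3 - 4*c)
1/(-145 - 45*V(E(P))) = 1/(-145 - 45*(-3 - 4*(5 - 7))) = 1/(-145 - 45*(-3 - 4*(-2))) = 1/(-145 - 45*(-3 + 8)) = 1/(-145 - 45*5) = 1/(-145 - 225) = 1/(-370) = -1/370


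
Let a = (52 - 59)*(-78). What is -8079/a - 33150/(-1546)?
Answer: 934961/140686 ≈ 6.6457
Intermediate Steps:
a = 546 (a = -7*(-78) = 546)
-8079/a - 33150/(-1546) = -8079/546 - 33150/(-1546) = -8079*1/546 - 33150*(-1/1546) = -2693/182 + 16575/773 = 934961/140686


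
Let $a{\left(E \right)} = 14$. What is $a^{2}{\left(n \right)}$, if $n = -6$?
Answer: $196$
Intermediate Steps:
$a^{2}{\left(n \right)} = 14^{2} = 196$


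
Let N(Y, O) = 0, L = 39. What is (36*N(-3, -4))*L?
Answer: 0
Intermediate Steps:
(36*N(-3, -4))*L = (36*0)*39 = 0*39 = 0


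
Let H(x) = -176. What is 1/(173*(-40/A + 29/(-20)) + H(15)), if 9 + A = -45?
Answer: -540/161299 ≈ -0.0033478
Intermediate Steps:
A = -54 (A = -9 - 45 = -54)
1/(173*(-40/A + 29/(-20)) + H(15)) = 1/(173*(-40/(-54) + 29/(-20)) - 176) = 1/(173*(-40*(-1/54) + 29*(-1/20)) - 176) = 1/(173*(20/27 - 29/20) - 176) = 1/(173*(-383/540) - 176) = 1/(-66259/540 - 176) = 1/(-161299/540) = -540/161299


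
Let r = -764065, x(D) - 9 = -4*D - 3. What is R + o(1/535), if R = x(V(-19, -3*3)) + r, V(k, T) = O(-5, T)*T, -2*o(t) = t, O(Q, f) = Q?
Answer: -817735731/1070 ≈ -7.6424e+5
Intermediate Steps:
o(t) = -t/2
V(k, T) = -5*T
x(D) = 6 - 4*D (x(D) = 9 + (-4*D - 3) = 9 + (-3 - 4*D) = 6 - 4*D)
R = -764239 (R = (6 - (-20)*(-3*3)) - 764065 = (6 - (-20)*(-9)) - 764065 = (6 - 4*45) - 764065 = (6 - 180) - 764065 = -174 - 764065 = -764239)
R + o(1/535) = -764239 - ½/535 = -764239 - ½*1/535 = -764239 - 1/1070 = -817735731/1070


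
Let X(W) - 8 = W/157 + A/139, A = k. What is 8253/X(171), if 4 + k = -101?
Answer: 180105219/181868 ≈ 990.31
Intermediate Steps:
k = -105 (k = -4 - 101 = -105)
A = -105
X(W) = 1007/139 + W/157 (X(W) = 8 + (W/157 - 105/139) = 8 + (-105/139 + W/157) = 1007/139 + W/157)
8253/X(171) = 8253/(1007/139 + (1/157)*171) = 8253/(1007/139 + 171/157) = 8253/(181868/21823) = 8253*(21823/181868) = 180105219/181868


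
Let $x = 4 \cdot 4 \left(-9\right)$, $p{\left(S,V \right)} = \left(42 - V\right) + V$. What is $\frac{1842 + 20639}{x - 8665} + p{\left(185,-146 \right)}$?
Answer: $\frac{347497}{8809} \approx 39.448$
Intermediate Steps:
$p{\left(S,V \right)} = 42$
$x = -144$ ($x = 16 \left(-9\right) = -144$)
$\frac{1842 + 20639}{x - 8665} + p{\left(185,-146 \right)} = \frac{1842 + 20639}{-144 - 8665} + 42 = \frac{22481}{-8809} + 42 = 22481 \left(- \frac{1}{8809}\right) + 42 = - \frac{22481}{8809} + 42 = \frac{347497}{8809}$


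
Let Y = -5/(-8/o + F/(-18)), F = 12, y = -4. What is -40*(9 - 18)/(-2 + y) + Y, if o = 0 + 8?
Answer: -57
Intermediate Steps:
o = 8
Y = 3 (Y = -5/(-8/8 + 12/(-18)) = -5/(-8*1/8 + 12*(-1/18)) = -5/(-1 - 2/3) = -5/(-5/3) = -5*(-3/5) = 3)
-40*(9 - 18)/(-2 + y) + Y = -40*(9 - 18)/(-2 - 4) + 3 = -(-360)/(-6) + 3 = -(-360)*(-1)/6 + 3 = -40*3/2 + 3 = -60 + 3 = -57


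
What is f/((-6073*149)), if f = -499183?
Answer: 499183/904877 ≈ 0.55166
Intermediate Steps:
f/((-6073*149)) = -499183/((-6073*149)) = -499183/(-904877) = -499183*(-1/904877) = 499183/904877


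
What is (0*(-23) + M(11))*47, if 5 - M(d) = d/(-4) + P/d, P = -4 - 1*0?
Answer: 16779/44 ≈ 381.34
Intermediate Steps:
P = -4 (P = -4 + 0 = -4)
M(d) = 5 + 4/d + d/4 (M(d) = 5 - (d/(-4) - 4/d) = 5 - (d*(-¼) - 4/d) = 5 - (-d/4 - 4/d) = 5 - (-4/d - d/4) = 5 + (4/d + d/4) = 5 + 4/d + d/4)
(0*(-23) + M(11))*47 = (0*(-23) + (5 + 4/11 + (¼)*11))*47 = (0 + (5 + 4*(1/11) + 11/4))*47 = (0 + (5 + 4/11 + 11/4))*47 = (0 + 357/44)*47 = (357/44)*47 = 16779/44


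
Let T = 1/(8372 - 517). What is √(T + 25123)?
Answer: √1550114858930/7855 ≈ 158.50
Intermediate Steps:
T = 1/7855 ≈ 0.00012731
√(T + 25123) = √(1/7855 + 25123) = √(197341166/7855) = √1550114858930/7855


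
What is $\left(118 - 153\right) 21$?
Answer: $-735$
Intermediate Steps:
$\left(118 - 153\right) 21 = \left(-35\right) 21 = -735$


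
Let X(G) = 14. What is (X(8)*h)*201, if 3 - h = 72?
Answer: -194166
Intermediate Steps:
h = -69 (h = 3 - 1*72 = 3 - 72 = -69)
(X(8)*h)*201 = (14*(-69))*201 = -966*201 = -194166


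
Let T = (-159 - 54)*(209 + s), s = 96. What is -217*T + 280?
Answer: 14097685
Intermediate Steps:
T = -64965 (T = (-159 - 54)*(209 + 96) = -213*305 = -64965)
-217*T + 280 = -217*(-64965) + 280 = 14097405 + 280 = 14097685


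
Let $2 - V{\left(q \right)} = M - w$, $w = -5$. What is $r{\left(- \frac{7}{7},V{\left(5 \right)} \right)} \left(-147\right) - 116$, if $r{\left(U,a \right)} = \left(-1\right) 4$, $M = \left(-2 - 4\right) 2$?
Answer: $472$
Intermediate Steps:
$M = -12$ ($M = \left(-6\right) 2 = -12$)
$V{\left(q \right)} = 9$ ($V{\left(q \right)} = 2 - \left(-12 - -5\right) = 2 - \left(-12 + 5\right) = 2 - -7 = 2 + 7 = 9$)
$r{\left(U,a \right)} = -4$
$r{\left(- \frac{7}{7},V{\left(5 \right)} \right)} \left(-147\right) - 116 = \left(-4\right) \left(-147\right) - 116 = 588 - 116 = 472$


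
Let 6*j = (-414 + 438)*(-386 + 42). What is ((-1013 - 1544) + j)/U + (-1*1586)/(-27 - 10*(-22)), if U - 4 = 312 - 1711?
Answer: -161489/29915 ≈ -5.3983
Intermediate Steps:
U = -1395 (U = 4 + (312 - 1711) = 4 - 1399 = -1395)
j = -1376 (j = ((-414 + 438)*(-386 + 42))/6 = (24*(-344))/6 = (⅙)*(-8256) = -1376)
((-1013 - 1544) + j)/U + (-1*1586)/(-27 - 10*(-22)) = ((-1013 - 1544) - 1376)/(-1395) + (-1*1586)/(-27 - 10*(-22)) = (-2557 - 1376)*(-1/1395) - 1586/(-27 + 220) = -3933*(-1/1395) - 1586/193 = 437/155 - 1586*1/193 = 437/155 - 1586/193 = -161489/29915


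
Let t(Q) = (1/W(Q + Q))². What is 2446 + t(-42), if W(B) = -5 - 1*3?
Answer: 156545/64 ≈ 2446.0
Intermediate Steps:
W(B) = -8 (W(B) = -5 - 3 = -8)
t(Q) = 1/64 (t(Q) = (1/(-8))² = (-⅛)² = 1/64)
2446 + t(-42) = 2446 + 1/64 = 156545/64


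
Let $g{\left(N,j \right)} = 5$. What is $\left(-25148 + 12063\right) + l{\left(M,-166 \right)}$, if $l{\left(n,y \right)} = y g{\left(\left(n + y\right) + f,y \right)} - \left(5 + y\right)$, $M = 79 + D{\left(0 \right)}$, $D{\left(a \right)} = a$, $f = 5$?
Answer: $-13754$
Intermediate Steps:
$M = 79$ ($M = 79 + 0 = 79$)
$l{\left(n,y \right)} = -5 + 4 y$ ($l{\left(n,y \right)} = y 5 - \left(5 + y\right) = 5 y - \left(5 + y\right) = -5 + 4 y$)
$\left(-25148 + 12063\right) + l{\left(M,-166 \right)} = \left(-25148 + 12063\right) + \left(-5 + 4 \left(-166\right)\right) = -13085 - 669 = -13754$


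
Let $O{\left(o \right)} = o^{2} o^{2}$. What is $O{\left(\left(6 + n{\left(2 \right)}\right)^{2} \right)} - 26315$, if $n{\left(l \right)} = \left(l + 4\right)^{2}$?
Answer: $9682651970101$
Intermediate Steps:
$n{\left(l \right)} = \left(4 + l\right)^{2}$
$O{\left(o \right)} = o^{4}$
$O{\left(\left(6 + n{\left(2 \right)}\right)^{2} \right)} - 26315 = \left(\left(6 + \left(4 + 2\right)^{2}\right)^{2}\right)^{4} - 26315 = \left(\left(6 + 6^{2}\right)^{2}\right)^{4} - 26315 = \left(\left(6 + 36\right)^{2}\right)^{4} - 26315 = \left(42^{2}\right)^{4} - 26315 = 1764^{4} - 26315 = 9682651996416 - 26315 = 9682651970101$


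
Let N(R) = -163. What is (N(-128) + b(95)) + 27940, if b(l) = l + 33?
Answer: 27905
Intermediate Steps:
b(l) = 33 + l
(N(-128) + b(95)) + 27940 = (-163 + (33 + 95)) + 27940 = (-163 + 128) + 27940 = -35 + 27940 = 27905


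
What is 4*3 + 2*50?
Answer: 112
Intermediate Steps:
4*3 + 2*50 = 12 + 100 = 112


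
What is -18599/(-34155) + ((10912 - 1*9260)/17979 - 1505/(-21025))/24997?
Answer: 334753351275406/614730007528065 ≈ 0.54455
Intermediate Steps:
-18599/(-34155) + ((10912 - 1*9260)/17979 - 1505/(-21025))/24997 = -18599*(-1/34155) + ((10912 - 9260)*(1/17979) - 1505*(-1/21025))*(1/24997) = 18599/34155 + (1652*(1/17979) + 301/4205)*(1/24997) = 18599/34155 + (1652/17979 + 301/4205)*(1/24997) = 18599/34155 + (12358339/75601695)*(1/24997) = 18599/34155 + 1765477/269973652845 = 334753351275406/614730007528065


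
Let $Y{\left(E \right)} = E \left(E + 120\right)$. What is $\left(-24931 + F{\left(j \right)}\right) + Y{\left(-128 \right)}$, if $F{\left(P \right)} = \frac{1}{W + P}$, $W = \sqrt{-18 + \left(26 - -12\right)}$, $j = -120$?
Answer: $- \frac{17189139}{719} - \frac{\sqrt{5}}{7190} \approx -23907.0$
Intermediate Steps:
$Y{\left(E \right)} = E \left(120 + E\right)$
$W = 2 \sqrt{5}$ ($W = \sqrt{-18 + \left(26 + 12\right)} = \sqrt{-18 + 38} = \sqrt{20} = 2 \sqrt{5} \approx 4.4721$)
$F{\left(P \right)} = \frac{1}{P + 2 \sqrt{5}}$ ($F{\left(P \right)} = \frac{1}{2 \sqrt{5} + P} = \frac{1}{P + 2 \sqrt{5}}$)
$\left(-24931 + F{\left(j \right)}\right) + Y{\left(-128 \right)} = \left(-24931 + \frac{1}{-120 + 2 \sqrt{5}}\right) - 128 \left(120 - 128\right) = \left(-24931 + \frac{1}{-120 + 2 \sqrt{5}}\right) - -1024 = \left(-24931 + \frac{1}{-120 + 2 \sqrt{5}}\right) + 1024 = -23907 + \frac{1}{-120 + 2 \sqrt{5}}$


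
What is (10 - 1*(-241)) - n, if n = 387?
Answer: -136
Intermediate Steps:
(10 - 1*(-241)) - n = (10 - 1*(-241)) - 1*387 = (10 + 241) - 387 = 251 - 387 = -136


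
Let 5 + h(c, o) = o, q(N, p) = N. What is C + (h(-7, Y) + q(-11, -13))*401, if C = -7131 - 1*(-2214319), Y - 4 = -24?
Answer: 2192752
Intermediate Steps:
Y = -20 (Y = 4 - 24 = -20)
h(c, o) = -5 + o
C = 2207188 (C = -7131 + 2214319 = 2207188)
C + (h(-7, Y) + q(-11, -13))*401 = 2207188 + ((-5 - 20) - 11)*401 = 2207188 + (-25 - 11)*401 = 2207188 - 36*401 = 2207188 - 14436 = 2192752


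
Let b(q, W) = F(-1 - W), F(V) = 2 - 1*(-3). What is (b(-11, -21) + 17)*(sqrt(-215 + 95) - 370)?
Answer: -8140 + 44*I*sqrt(30) ≈ -8140.0 + 241.0*I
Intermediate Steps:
F(V) = 5 (F(V) = 2 + 3 = 5)
b(q, W) = 5
(b(-11, -21) + 17)*(sqrt(-215 + 95) - 370) = (5 + 17)*(sqrt(-215 + 95) - 370) = 22*(sqrt(-120) - 370) = 22*(2*I*sqrt(30) - 370) = 22*(-370 + 2*I*sqrt(30)) = -8140 + 44*I*sqrt(30)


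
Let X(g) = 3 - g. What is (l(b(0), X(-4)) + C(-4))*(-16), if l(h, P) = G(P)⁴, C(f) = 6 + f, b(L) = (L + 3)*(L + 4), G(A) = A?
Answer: -38448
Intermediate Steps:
b(L) = (3 + L)*(4 + L)
l(h, P) = P⁴
(l(b(0), X(-4)) + C(-4))*(-16) = ((3 - 1*(-4))⁴ + (6 - 4))*(-16) = ((3 + 4)⁴ + 2)*(-16) = (7⁴ + 2)*(-16) = (2401 + 2)*(-16) = 2403*(-16) = -38448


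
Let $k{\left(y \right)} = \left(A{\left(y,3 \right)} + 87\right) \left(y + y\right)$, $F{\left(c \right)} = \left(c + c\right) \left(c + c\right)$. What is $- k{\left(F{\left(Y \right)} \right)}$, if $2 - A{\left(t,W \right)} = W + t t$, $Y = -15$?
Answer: $1457845200$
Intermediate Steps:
$F{\left(c \right)} = 4 c^{2}$ ($F{\left(c \right)} = 2 c 2 c = 4 c^{2}$)
$A{\left(t,W \right)} = 2 - W - t^{2}$ ($A{\left(t,W \right)} = 2 - \left(W + t t\right) = 2 - \left(W + t^{2}\right) = 2 - W - t^{2}$)
$k{\left(y \right)} = 2 y \left(86 - y^{2}\right)$ ($k{\left(y \right)} = \left(\left(2 - 3 - y^{2}\right) + 87\right) \left(y + y\right) = \left(\left(2 - 3 - y^{2}\right) + 87\right) 2 y = \left(\left(-1 - y^{2}\right) + 87\right) 2 y = \left(86 - y^{2}\right) 2 y = 2 y \left(86 - y^{2}\right)$)
$- k{\left(F{\left(Y \right)} \right)} = - 2 \cdot 4 \left(-15\right)^{2} \left(86 - \left(4 \left(-15\right)^{2}\right)^{2}\right) = - 2 \cdot 4 \cdot 225 \left(86 - \left(4 \cdot 225\right)^{2}\right) = - 2 \cdot 900 \left(86 - 900^{2}\right) = - 2 \cdot 900 \left(86 - 810000\right) = - 2 \cdot 900 \left(-809914\right) = \left(-1\right) \left(-1457845200\right) = 1457845200$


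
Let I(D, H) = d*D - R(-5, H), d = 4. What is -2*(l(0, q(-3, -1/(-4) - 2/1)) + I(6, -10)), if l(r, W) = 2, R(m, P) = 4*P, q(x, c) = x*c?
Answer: -132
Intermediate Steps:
q(x, c) = c*x
I(D, H) = -4*H + 4*D (I(D, H) = 4*D - 4*H = -4*H + 4*D)
-2*(l(0, q(-3, -1/(-4) - 2/1)) + I(6, -10)) = -2*(2 + (-4*(-10) + 4*6)) = -2*(2 + (40 + 24)) = -2*(2 + 64) = -2*66 = -132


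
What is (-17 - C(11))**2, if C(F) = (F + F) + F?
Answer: 2500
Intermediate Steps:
C(F) = 3*F (C(F) = 2*F + F = 3*F)
(-17 - C(11))**2 = (-17 - 3*11)**2 = (-17 - 1*33)**2 = (-17 - 33)**2 = (-50)**2 = 2500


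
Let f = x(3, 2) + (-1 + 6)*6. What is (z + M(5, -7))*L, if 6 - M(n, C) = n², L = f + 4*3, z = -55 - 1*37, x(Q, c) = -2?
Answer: -4440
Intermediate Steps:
z = -92 (z = -55 - 37 = -92)
f = 28 (f = -2 + (-1 + 6)*6 = -2 + 5*6 = -2 + 30 = 28)
L = 40 (L = 28 + 4*3 = 28 + 12 = 40)
M(n, C) = 6 - n²
(z + M(5, -7))*L = (-92 + (6 - 1*5²))*40 = (-92 + (6 - 1*25))*40 = (-92 + (6 - 25))*40 = (-92 - 19)*40 = -111*40 = -4440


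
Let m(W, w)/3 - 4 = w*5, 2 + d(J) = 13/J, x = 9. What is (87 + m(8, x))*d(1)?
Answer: 2574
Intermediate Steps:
d(J) = -2 + 13/J
m(W, w) = 12 + 15*w (m(W, w) = 12 + 3*(w*5) = 12 + 3*(5*w) = 12 + 15*w)
(87 + m(8, x))*d(1) = (87 + (12 + 15*9))*(-2 + 13/1) = (87 + (12 + 135))*(-2 + 13*1) = (87 + 147)*(-2 + 13) = 234*11 = 2574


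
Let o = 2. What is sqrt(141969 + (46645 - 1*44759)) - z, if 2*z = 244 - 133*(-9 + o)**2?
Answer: 6273/2 + sqrt(143855) ≈ 3515.8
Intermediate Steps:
z = -6273/2 (z = (244 - 133*(-9 + 2)**2)/2 = (244 - 133*(-7)**2)/2 = (244 - 133*49)/2 = (244 - 6517)/2 = (1/2)*(-6273) = -6273/2 ≈ -3136.5)
sqrt(141969 + (46645 - 1*44759)) - z = sqrt(141969 + (46645 - 1*44759)) - 1*(-6273/2) = sqrt(141969 + (46645 - 44759)) + 6273/2 = sqrt(141969 + 1886) + 6273/2 = sqrt(143855) + 6273/2 = 6273/2 + sqrt(143855)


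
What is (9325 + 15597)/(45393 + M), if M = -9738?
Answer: 24922/35655 ≈ 0.69898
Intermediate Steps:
(9325 + 15597)/(45393 + M) = (9325 + 15597)/(45393 - 9738) = 24922/35655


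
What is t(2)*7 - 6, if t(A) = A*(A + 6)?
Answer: 106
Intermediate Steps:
t(A) = A*(6 + A)
t(2)*7 - 6 = (2*(6 + 2))*7 - 6 = (2*8)*7 - 6 = 16*7 - 6 = 112 - 6 = 106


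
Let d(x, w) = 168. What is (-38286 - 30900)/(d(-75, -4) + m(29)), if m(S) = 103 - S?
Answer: -34593/121 ≈ -285.89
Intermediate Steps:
(-38286 - 30900)/(d(-75, -4) + m(29)) = (-38286 - 30900)/(168 + (103 - 1*29)) = -69186/(168 + (103 - 29)) = -69186/(168 + 74) = -69186/242 = -69186*1/242 = -34593/121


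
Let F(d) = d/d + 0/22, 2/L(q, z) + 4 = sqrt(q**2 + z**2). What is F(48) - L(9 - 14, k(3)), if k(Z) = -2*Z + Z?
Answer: 5/9 - sqrt(34)/9 ≈ -0.092328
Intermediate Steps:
k(Z) = -Z
L(q, z) = 2/(-4 + sqrt(q**2 + z**2))
F(d) = 1 (F(d) = 1 + 0*(1/22) = 1 + 0 = 1)
F(48) - L(9 - 14, k(3)) = 1 - 2/(-4 + sqrt((9 - 14)**2 + (-1*3)**2)) = 1 - 2/(-4 + sqrt((-5)**2 + (-3)**2)) = 1 - 2/(-4 + sqrt(25 + 9)) = 1 - 2/(-4 + sqrt(34))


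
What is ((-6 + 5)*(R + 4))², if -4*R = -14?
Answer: 225/4 ≈ 56.250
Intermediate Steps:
R = 7/2 (R = -¼*(-14) = 7/2 ≈ 3.5000)
((-6 + 5)*(R + 4))² = ((-6 + 5)*(7/2 + 4))² = (-1*15/2)² = (-15/2)² = 225/4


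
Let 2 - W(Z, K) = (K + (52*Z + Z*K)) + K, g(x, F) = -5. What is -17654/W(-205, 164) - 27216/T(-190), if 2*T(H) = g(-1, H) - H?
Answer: -1197885059/4065745 ≈ -294.63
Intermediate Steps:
W(Z, K) = 2 - 52*Z - 2*K - K*Z (W(Z, K) = 2 - ((K + (52*Z + Z*K)) + K) = 2 - ((K + (52*Z + K*Z)) + K) = 2 - ((K + 52*Z + K*Z) + K) = 2 - (2*K + 52*Z + K*Z) = 2 + (-52*Z - 2*K - K*Z) = 2 - 52*Z - 2*K - K*Z)
T(H) = -5/2 - H/2 (T(H) = (-5 - H)/2 = -5/2 - H/2)
-17654/W(-205, 164) - 27216/T(-190) = -17654/(2 - 52*(-205) - 2*164 - 1*164*(-205)) - 27216/(-5/2 - ½*(-190)) = -17654/(2 + 10660 - 328 + 33620) - 27216/(-5/2 + 95) = -17654/43954 - 27216/185/2 = -17654*1/43954 - 27216*2/185 = -8827/21977 - 54432/185 = -1197885059/4065745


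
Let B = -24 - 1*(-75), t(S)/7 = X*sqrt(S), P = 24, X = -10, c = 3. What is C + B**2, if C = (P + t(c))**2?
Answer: 17877 - 3360*sqrt(3) ≈ 12057.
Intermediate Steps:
t(S) = -70*sqrt(S) (t(S) = 7*(-10*sqrt(S)) = -70*sqrt(S))
B = 51 (B = -24 + 75 = 51)
C = (24 - 70*sqrt(3))**2 ≈ 9456.3
C + B**2 = (15276 - 3360*sqrt(3)) + 51**2 = (15276 - 3360*sqrt(3)) + 2601 = 17877 - 3360*sqrt(3)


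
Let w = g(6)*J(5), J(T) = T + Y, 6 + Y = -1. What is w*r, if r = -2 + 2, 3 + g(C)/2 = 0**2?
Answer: 0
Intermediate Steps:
Y = -7 (Y = -6 - 1 = -7)
J(T) = -7 + T (J(T) = T - 7 = -7 + T)
g(C) = -6 (g(C) = -6 + 2*0**2 = -6 + 2*0 = -6 + 0 = -6)
w = 12 (w = -6*(-7 + 5) = -6*(-2) = 12)
r = 0
w*r = 12*0 = 0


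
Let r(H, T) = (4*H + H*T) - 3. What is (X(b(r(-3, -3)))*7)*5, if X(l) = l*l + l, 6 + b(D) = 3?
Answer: 210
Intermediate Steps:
r(H, T) = -3 + 4*H + H*T
b(D) = -3 (b(D) = -6 + 3 = -3)
X(l) = l + l² (X(l) = l² + l = l + l²)
(X(b(r(-3, -3)))*7)*5 = (-3*(1 - 3)*7)*5 = (-3*(-2)*7)*5 = (6*7)*5 = 42*5 = 210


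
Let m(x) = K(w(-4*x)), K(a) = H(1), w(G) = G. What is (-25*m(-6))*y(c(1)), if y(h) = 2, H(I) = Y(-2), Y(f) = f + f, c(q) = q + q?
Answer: 200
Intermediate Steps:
c(q) = 2*q
Y(f) = 2*f
H(I) = -4 (H(I) = 2*(-2) = -4)
K(a) = -4
m(x) = -4
(-25*m(-6))*y(c(1)) = -25*(-4)*2 = 100*2 = 200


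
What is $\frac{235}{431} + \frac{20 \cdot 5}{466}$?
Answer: $\frac{76305}{100423} \approx 0.75984$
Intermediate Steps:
$\frac{235}{431} + \frac{20 \cdot 5}{466} = 235 \cdot \frac{1}{431} + 100 \cdot \frac{1}{466} = \frac{235}{431} + \frac{50}{233} = \frac{76305}{100423}$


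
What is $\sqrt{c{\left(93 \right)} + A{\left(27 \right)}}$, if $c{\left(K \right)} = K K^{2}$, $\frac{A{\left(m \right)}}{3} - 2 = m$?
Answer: $2 \sqrt{201111} \approx 896.91$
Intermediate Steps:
$A{\left(m \right)} = 6 + 3 m$
$c{\left(K \right)} = K^{3}$
$\sqrt{c{\left(93 \right)} + A{\left(27 \right)}} = \sqrt{93^{3} + \left(6 + 3 \cdot 27\right)} = \sqrt{804357 + \left(6 + 81\right)} = \sqrt{804357 + 87} = \sqrt{804444} = 2 \sqrt{201111}$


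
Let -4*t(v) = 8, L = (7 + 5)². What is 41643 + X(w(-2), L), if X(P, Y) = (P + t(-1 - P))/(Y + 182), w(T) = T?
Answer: 6787807/163 ≈ 41643.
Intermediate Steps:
L = 144 (L = 12² = 144)
t(v) = -2 (t(v) = -¼*8 = -2)
X(P, Y) = (-2 + P)/(182 + Y) (X(P, Y) = (P - 2)/(Y + 182) = (-2 + P)/(182 + Y))
41643 + X(w(-2), L) = 41643 + (-2 - 2)/(182 + 144) = 41643 - 4/326 = 41643 + (1/326)*(-4) = 41643 - 2/163 = 6787807/163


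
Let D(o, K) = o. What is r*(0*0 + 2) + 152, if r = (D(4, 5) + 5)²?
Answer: 314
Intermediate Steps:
r = 81 (r = (4 + 5)² = 9² = 81)
r*(0*0 + 2) + 152 = 81*(0*0 + 2) + 152 = 81*(0 + 2) + 152 = 81*2 + 152 = 162 + 152 = 314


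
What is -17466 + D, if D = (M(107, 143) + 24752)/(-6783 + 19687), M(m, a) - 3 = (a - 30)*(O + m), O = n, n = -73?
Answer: -225352667/12904 ≈ -17464.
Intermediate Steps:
O = -73
M(m, a) = 3 + (-73 + m)*(-30 + a) (M(m, a) = 3 + (a - 30)*(-73 + m) = 3 + (-30 + a)*(-73 + m) = 3 + (-73 + m)*(-30 + a))
D = 28597/12904 (D = ((2193 - 73*143 - 30*107 + 143*107) + 24752)/(-6783 + 19687) = ((2193 - 10439 - 3210 + 15301) + 24752)/12904 = (3845 + 24752)*(1/12904) = 28597*(1/12904) = 28597/12904 ≈ 2.2161)
-17466 + D = -17466 + 28597/12904 = -225352667/12904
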